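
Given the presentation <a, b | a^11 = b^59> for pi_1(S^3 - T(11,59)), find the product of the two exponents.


The relation is a^11 = b^59.
Product of exponents = 11 * 59
= 649

649


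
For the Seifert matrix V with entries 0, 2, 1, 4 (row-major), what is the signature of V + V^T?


Step 1: V + V^T = [[0, 3], [3, 8]]
Step 2: trace = 8, det = -9
Step 3: Discriminant = 8^2 - 4*(-9) = 100
Step 4: Eigenvalues: 9, -1
Step 5: Signature = (# positive eigenvalues) - (# negative eigenvalues) = 0

0


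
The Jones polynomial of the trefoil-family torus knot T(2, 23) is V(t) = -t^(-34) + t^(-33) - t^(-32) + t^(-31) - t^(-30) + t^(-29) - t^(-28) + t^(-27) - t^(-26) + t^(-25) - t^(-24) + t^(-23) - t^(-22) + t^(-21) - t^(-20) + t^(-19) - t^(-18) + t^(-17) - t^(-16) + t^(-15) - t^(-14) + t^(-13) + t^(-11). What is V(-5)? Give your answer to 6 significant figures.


Substituting t = -5 into V(t) = -t^(-34) + t^(-33) - t^(-32) + t^(-31) - t^(-30) + t^(-29) - t^(-28) + t^(-27) - t^(-26) + t^(-25) - t^(-24) + t^(-23) - t^(-22) + t^(-21) - t^(-20) + t^(-19) - t^(-18) + t^(-17) - t^(-16) + t^(-15) - t^(-14) + t^(-13) + t^(-11):
  (-)t^(-34) = -1.71799e-24
  (+)t^(-33) = -8.58993e-24
  (-)t^(-32) = -4.29497e-23
  (+)t^(-31) = -2.14748e-22
  (-)t^(-30) = -1.07374e-21
  (+)t^(-29) = -5.36871e-21
  (-)t^(-28) = -2.68435e-20
  (+)t^(-27) = -1.34218e-19
  (-)t^(-26) = -6.71089e-19
  (+)t^(-25) = -3.35544e-18
  (-)t^(-24) = -1.67772e-17
  (+)t^(-23) = -8.38861e-17
  (-)t^(-22) = -4.1943e-16
  (+)t^(-21) = -2.09715e-15
  (-)t^(-20) = -1.04858e-14
  (+)t^(-19) = -5.24288e-14
  (-)t^(-18) = -2.62144e-13
  (+)t^(-17) = -1.31072e-12
  (-)t^(-16) = -6.5536e-12
  (+)t^(-15) = -3.2768e-11
  (-)t^(-14) = -1.6384e-10
  (+)t^(-13) = -8.192e-10
  (+)t^(-11) = -2.048e-08
Sum = (-1.71799e-24) + (-8.58993e-24) + (-4.29497e-23) + (-2.14748e-22) + (-1.07374e-21) + (-5.36871e-21) + (-2.68435e-20) + (-1.34218e-19) + (-6.71089e-19) + (-3.35544e-18) + (-1.67772e-17) + (-8.38861e-17) + (-4.1943e-16) + (-2.09715e-15) + (-1.04858e-14) + (-5.24288e-14) + (-2.62144e-13) + (-1.31072e-12) + (-6.5536e-12) + (-3.2768e-11) + (-1.6384e-10) + (-8.192e-10) + (-2.048e-08)
= -2.1504e-08
Rounded to 6 significant figures: -2.1504e-08

-2.1504e-08


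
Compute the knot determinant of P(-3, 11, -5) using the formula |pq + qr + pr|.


Step 1: Compute pq + qr + pr.
pq = (-3)*11 = -33
qr = 11*(-5) = -55
pr = (-3)*(-5) = 15
pq + qr + pr = -33 + (-55) + 15 = -73
Step 2: Take absolute value.
det(P(-3,11,-5)) = |-73| = 73

73


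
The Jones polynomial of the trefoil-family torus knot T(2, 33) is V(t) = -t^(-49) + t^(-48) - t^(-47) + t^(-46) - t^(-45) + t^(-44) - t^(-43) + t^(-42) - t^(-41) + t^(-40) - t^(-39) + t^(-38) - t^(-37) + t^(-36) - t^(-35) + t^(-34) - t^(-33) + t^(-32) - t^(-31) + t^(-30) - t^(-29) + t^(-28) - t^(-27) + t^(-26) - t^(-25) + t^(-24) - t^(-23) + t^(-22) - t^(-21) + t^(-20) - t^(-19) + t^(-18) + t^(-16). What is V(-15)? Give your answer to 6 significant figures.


Substituting t = -15 into V(t) = -t^(-49) + t^(-48) - t^(-47) + t^(-46) - t^(-45) + t^(-44) - t^(-43) + t^(-42) - t^(-41) + t^(-40) - t^(-39) + t^(-38) - t^(-37) + t^(-36) - t^(-35) + t^(-34) - t^(-33) + t^(-32) - t^(-31) + t^(-30) - t^(-29) + t^(-28) - t^(-27) + t^(-26) - t^(-25) + t^(-24) - t^(-23) + t^(-22) - t^(-21) + t^(-20) - t^(-19) + t^(-18) + t^(-16):
  (-)t^(-49) = 2.35249e-58
  (+)t^(-48) = 3.52874e-57
  (-)t^(-47) = 5.29311e-56
  (+)t^(-46) = 7.93966e-55
  (-)t^(-45) = 1.19095e-53
  (+)t^(-44) = 1.78642e-52
  (-)t^(-43) = 2.67964e-51
  (+)t^(-42) = 4.01945e-50
  (-)t^(-41) = 6.02918e-49
  (+)t^(-40) = 9.04377e-48
  (-)t^(-39) = 1.35657e-46
  (+)t^(-38) = 2.03485e-45
  (-)t^(-37) = 3.05227e-44
  (+)t^(-36) = 4.57841e-43
  (-)t^(-35) = 6.86761e-42
  (+)t^(-34) = 1.03014e-40
  (-)t^(-33) = 1.54521e-39
  (+)t^(-32) = 2.31782e-38
  (-)t^(-31) = 3.47673e-37
  (+)t^(-30) = 5.2151e-36
  (-)t^(-29) = 7.82264e-35
  (+)t^(-28) = 1.1734e-33
  (-)t^(-27) = 1.76009e-32
  (+)t^(-26) = 2.64014e-31
  (-)t^(-25) = 3.96021e-30
  (+)t^(-24) = 5.94032e-29
  (-)t^(-23) = 8.91048e-28
  (+)t^(-22) = 1.33657e-26
  (-)t^(-21) = 2.00486e-25
  (+)t^(-20) = 3.00729e-24
  (-)t^(-19) = 4.51093e-23
  (+)t^(-18) = 6.76639e-22
  (+)t^(-16) = 1.52244e-19
Sum = (2.35249e-58) + (3.52874e-57) + (5.29311e-56) + (7.93966e-55) + (1.19095e-53) + (1.78642e-52) + (2.67964e-51) + (4.01945e-50) + (6.02918e-49) + (9.04377e-48) + (1.35657e-46) + (2.03485e-45) + (3.05227e-44) + (4.57841e-43) + (6.86761e-42) + (1.03014e-40) + (1.54521e-39) + (2.31782e-38) + (3.47673e-37) + (5.2151e-36) + (7.82264e-35) + (1.1734e-33) + (1.76009e-32) + (2.64014e-31) + (3.96021e-30) + (5.94032e-29) + (8.91048e-28) + (1.33657e-26) + (2.00486e-25) + (3.00729e-24) + (4.51093e-23) + (6.76639e-22) + (1.52244e-19)
= 1.529688549e-19
Rounded to 6 significant figures: 1.52969e-19

1.52969e-19


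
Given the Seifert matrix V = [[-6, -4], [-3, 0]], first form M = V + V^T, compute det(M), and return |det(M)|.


Step 1: Form V + V^T where V = [[-6, -4], [-3, 0]]
  V^T = [[-6, -3], [-4, 0]]
  V + V^T = [[-12, -7], [-7, 0]]
Step 2: det(V + V^T) = (-12)*0 - (-7)*(-7)
  = 0 - 49 = -49
Step 3: Knot determinant = |det(V + V^T)| = |-49| = 49

49


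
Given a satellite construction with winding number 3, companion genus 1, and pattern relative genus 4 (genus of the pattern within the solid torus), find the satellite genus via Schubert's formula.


Schubert: g(satellite) = g_rel(pattern) + |winding| * g(companion),
where g_rel(pattern) is the genus of the pattern relative to the solid torus.
= 4 + 3 * 1
= 4 + 3 = 7

7


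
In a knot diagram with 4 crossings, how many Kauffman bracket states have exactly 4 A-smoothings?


We choose which 4 of 4 crossings get A-smoothings.
C(4, 4) = 4! / (4! * 0!)
= 1

1


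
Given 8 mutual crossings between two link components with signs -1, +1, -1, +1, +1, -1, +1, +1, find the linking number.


Step 1: Count positive crossings: 5
Step 2: Count negative crossings: 3
Step 3: Sum of signs = 5 - 3 = 2
Step 4: Linking number = sum/2 = 2/2 = 1

1


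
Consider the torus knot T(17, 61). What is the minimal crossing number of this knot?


For a torus knot T(p, q) with gcd(p,q)=1,
the crossing number is min(p*(q-1), q*(p-1)).
p*(q-1) = 17*60 = 1020
q*(p-1) = 61*16 = 976
min(1020, 976) = 976

976


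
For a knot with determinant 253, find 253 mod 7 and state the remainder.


Step 1: A knot is p-colorable if and only if p divides its determinant.
Step 2: Compute 253 mod 7.
253 = 36 * 7 + 1
Step 3: 253 mod 7 = 1
Step 4: The knot is 7-colorable: no

1


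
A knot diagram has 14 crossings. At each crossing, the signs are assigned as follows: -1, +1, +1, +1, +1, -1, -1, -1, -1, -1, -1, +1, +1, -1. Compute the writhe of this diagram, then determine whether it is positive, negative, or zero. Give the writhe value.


Step 1: Count positive crossings (+1).
Positive crossings: 6
Step 2: Count negative crossings (-1).
Negative crossings: 8
Step 3: Writhe = (positive) - (negative)
w = 6 - 8 = -2
Step 4: |w| = 2, and w is negative

-2


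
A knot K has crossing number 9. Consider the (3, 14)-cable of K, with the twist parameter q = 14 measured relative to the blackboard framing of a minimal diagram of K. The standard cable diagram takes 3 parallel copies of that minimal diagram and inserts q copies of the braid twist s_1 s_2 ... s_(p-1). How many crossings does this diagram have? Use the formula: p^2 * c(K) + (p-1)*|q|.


Step 1: Each of the c(K) crossings of the companion diagram becomes p*p = p^2 crossings among the p parallel strands, and each of the |q| twists s_1 s_2 ... s_(p-1) adds (p-1) crossings.
  Crossings = p^2 * c(K) + (p-1)*|q|
Step 2: = 3^2 * 9 + (3-1)*14
Step 3: = 9*9 + 2*14
Step 4: = 81 + 28 = 109

109


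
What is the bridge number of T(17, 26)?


The bridge number of T(p,q) is min(p,q).
min(17, 26) = 17

17


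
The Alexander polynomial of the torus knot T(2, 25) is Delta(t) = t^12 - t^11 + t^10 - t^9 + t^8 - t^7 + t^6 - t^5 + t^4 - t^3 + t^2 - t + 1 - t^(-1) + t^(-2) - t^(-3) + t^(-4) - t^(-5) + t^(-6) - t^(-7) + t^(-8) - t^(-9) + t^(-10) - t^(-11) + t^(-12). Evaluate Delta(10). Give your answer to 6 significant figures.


Substituting t = 10 into Delta(t) = t^12 - t^11 + t^10 - t^9 + t^8 - t^7 + t^6 - t^5 + t^4 - t^3 + t^2 - t + 1 - t^(-1) + t^(-2) - t^(-3) + t^(-4) - t^(-5) + t^(-6) - t^(-7) + t^(-8) - t^(-9) + t^(-10) - t^(-11) + t^(-12):
Term values: (1000000000000) + (-100000000000) + (10000000000) + (-1000000000) + (100000000) + (-10000000) + (1000000) + (-100000) + (10000) + (-1000) + (100) + (-10) + (1) + (-0.1) + (0.01) + (-0.001) + (0.0001) + (-1e-05) + (1e-06) + (-1e-07) + (1e-08) + (-1e-09) + (1e-10) + (-1e-11) + (1e-12)
Sum = 9.090909091e+11
Rounded to 6 significant figures: 9.09091e+11

9.09091e+11


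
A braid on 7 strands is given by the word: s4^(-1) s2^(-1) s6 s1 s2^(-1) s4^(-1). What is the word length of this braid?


The word length counts the number of generators (including inverses).
Listing each generator: s4^(-1), s2^(-1), s6, s1, s2^(-1), s4^(-1)
There are 6 generators in this braid word.

6


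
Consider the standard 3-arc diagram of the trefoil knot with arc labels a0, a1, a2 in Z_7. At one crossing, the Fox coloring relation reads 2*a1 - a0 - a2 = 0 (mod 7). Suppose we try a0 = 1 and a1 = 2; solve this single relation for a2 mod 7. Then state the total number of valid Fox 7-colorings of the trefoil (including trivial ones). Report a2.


Step 1: Apply the given crossing relation 2*a1 - a0 - a2 = 0 (mod 7).
  a2 = 2*a1 - a0 mod 7
  a2 = 2*2 - 1 mod 7
  a2 = 4 - 1 mod 7
  a2 = 3 mod 7 = 3
Step 2: The trefoil has determinant 3.
  Number of Fox p-colorings (p prime) is p^2 if p = 3, else p.
  Since 7 does not divide 3, only trivial (constant) colorings exist.
  (So the trial a0 = 1, a1 = 2 with a0 != a1 does NOT extend to a valid coloring of the whole trefoil: the other two crossing relations require 3*(a1 - a0) = 0 (mod 7), which fails.)
  Total colorings = 7
Step 3: a2 = 3, total Fox 7-colorings = 7

3


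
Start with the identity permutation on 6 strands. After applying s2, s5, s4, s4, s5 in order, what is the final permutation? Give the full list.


Starting with identity [1, 2, 3, 4, 5, 6].
Apply generators in sequence:
  After s2: [1, 3, 2, 4, 5, 6]
  After s5: [1, 3, 2, 4, 6, 5]
  After s4: [1, 3, 2, 6, 4, 5]
  After s4: [1, 3, 2, 4, 6, 5]
  After s5: [1, 3, 2, 4, 5, 6]
Final permutation: [1, 3, 2, 4, 5, 6]

[1, 3, 2, 4, 5, 6]


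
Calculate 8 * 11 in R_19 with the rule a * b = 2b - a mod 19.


8 * 11 = 2*11 - 8 mod 19
= 22 - 8 mod 19
= 14 mod 19 = 14

14


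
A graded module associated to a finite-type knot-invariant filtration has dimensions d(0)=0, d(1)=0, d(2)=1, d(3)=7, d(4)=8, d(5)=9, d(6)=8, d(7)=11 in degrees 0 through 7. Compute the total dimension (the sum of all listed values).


Total dimension = d(0) + d(1) + ... + d(7)
= 0 + 0 + 1 + 7 + 8 + 9 + 8 + 11
= 44

44


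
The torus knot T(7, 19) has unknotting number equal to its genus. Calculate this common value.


For a torus knot T(p,q), both the unknotting number and genus equal (p-1)(q-1)/2.
= (7-1)(19-1)/2
= 6*18/2
= 108/2 = 54

54


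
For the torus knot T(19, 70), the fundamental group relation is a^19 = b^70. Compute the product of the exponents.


The relation is a^19 = b^70.
Product of exponents = 19 * 70
= 1330

1330


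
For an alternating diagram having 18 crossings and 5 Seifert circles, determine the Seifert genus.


For alternating knots, g = (c - s + 1)/2.
= (18 - 5 + 1)/2
= 14/2 = 7

7


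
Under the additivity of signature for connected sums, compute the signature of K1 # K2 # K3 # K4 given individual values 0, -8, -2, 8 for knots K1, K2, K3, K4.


The signature is additive under connected sum.
signature(K1 # K2 # K3 # K4) = (0) + (-8) + (-2) + (8)
= -2

-2


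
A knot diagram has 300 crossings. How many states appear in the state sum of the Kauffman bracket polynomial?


Each crossing contributes 2 choices (A-smoothing or B-smoothing).
Total states = 2^300 = 2037035976334486086268445688409378161051468393665936250636140449354381299763336706183397376

2037035976334486086268445688409378161051468393665936250636140449354381299763336706183397376


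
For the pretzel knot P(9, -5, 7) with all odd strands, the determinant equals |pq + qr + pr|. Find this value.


Step 1: Compute pq + qr + pr.
pq = 9*(-5) = -45
qr = (-5)*7 = -35
pr = 9*7 = 63
pq + qr + pr = -45 + (-35) + 63 = -17
Step 2: Take absolute value.
det(P(9,-5,7)) = |-17| = 17

17


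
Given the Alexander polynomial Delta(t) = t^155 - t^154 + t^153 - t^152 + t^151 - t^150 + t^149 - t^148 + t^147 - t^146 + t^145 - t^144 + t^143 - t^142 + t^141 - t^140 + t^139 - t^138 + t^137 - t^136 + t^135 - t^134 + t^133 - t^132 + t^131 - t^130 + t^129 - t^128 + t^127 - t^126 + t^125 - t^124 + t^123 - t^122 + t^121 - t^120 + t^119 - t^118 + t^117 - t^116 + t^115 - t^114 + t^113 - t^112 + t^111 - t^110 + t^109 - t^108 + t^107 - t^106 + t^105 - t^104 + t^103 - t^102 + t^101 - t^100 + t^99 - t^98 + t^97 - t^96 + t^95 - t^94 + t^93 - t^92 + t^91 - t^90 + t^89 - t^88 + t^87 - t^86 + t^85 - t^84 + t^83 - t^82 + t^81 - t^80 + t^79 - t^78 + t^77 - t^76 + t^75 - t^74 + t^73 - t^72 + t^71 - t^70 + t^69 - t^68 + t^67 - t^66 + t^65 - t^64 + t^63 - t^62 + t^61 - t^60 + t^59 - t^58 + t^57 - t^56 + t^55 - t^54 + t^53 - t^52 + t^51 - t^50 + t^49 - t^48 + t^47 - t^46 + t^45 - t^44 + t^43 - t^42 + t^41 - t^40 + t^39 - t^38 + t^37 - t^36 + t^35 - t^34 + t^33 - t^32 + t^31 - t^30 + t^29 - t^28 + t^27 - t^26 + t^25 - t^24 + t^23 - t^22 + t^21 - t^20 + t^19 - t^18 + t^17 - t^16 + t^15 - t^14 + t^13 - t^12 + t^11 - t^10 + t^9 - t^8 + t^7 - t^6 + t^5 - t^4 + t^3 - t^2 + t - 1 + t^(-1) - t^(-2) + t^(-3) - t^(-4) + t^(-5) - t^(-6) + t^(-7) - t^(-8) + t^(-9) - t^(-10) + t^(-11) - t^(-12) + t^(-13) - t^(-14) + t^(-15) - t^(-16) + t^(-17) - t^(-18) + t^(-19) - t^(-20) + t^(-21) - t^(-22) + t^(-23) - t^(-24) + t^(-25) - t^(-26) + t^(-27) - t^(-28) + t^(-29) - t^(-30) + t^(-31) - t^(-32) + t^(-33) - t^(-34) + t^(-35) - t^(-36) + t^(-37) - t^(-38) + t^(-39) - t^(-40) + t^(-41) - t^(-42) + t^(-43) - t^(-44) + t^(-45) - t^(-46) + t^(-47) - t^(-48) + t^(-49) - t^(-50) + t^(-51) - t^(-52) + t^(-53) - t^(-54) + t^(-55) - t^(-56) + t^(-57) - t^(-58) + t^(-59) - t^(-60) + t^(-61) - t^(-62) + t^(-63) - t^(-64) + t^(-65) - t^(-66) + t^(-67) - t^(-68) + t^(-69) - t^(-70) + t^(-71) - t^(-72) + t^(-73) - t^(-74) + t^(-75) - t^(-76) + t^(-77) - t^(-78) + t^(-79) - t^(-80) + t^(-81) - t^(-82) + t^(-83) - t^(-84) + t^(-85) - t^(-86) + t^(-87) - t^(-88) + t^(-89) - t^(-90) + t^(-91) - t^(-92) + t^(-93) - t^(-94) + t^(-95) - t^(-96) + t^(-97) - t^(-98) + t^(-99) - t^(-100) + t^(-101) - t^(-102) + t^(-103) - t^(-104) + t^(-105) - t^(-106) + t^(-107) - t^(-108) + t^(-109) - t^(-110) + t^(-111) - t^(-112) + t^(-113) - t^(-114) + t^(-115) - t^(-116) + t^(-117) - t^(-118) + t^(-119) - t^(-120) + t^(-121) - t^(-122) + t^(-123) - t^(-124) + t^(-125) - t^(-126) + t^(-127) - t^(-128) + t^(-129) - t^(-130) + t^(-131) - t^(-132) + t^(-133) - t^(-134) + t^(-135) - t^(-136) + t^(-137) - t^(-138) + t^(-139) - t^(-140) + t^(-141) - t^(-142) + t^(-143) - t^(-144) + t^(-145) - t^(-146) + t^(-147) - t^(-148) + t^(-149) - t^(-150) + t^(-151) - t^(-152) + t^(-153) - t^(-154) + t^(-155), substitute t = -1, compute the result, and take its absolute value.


Step 1: The polynomial has 311 terms with alternating signs, exponents from 155 down to -155.
Step 2: Substitute t = -1. The i-th term has coefficient (-1)^i and exponent (m-i),
  so its value is (-1)^i * (-1)^(m-i) = (-1)^m = -1 for every i.
Step 3: All 311 terms equal -1, so Delta(-1) = 311 * (-1) = -311
Step 4: |Delta(-1)| = 311

311


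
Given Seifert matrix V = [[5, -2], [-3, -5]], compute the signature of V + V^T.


Step 1: V + V^T = [[10, -5], [-5, -10]]
Step 2: trace = 0, det = -125
Step 3: Discriminant = 0^2 - 4*(-125) = 500
Step 4: Eigenvalues: 11.1803, -11.1803
Step 5: Signature = (# positive eigenvalues) - (# negative eigenvalues) = 0

0


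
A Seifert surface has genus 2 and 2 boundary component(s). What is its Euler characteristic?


chi = 2 - 2g - b
= 2 - 2*2 - 2
= 2 - 4 - 2 = -4

-4


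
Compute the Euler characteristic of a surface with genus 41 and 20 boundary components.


chi = 2 - 2g - b
= 2 - 2*41 - 20
= 2 - 82 - 20 = -100

-100


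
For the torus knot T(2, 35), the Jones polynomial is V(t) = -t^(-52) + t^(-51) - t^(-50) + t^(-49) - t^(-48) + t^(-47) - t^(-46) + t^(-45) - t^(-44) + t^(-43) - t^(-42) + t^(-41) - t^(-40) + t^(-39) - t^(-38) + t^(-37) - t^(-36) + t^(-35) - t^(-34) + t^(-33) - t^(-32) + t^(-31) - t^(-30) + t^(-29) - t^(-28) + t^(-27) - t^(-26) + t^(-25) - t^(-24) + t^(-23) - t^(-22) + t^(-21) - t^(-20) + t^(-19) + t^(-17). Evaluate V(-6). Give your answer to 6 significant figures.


Substituting t = -6 into V(t) = -t^(-52) + t^(-51) - t^(-50) + t^(-49) - t^(-48) + t^(-47) - t^(-46) + t^(-45) - t^(-44) + t^(-43) - t^(-42) + t^(-41) - t^(-40) + t^(-39) - t^(-38) + t^(-37) - t^(-36) + t^(-35) - t^(-34) + t^(-33) - t^(-32) + t^(-31) - t^(-30) + t^(-29) - t^(-28) + t^(-27) - t^(-26) + t^(-25) - t^(-24) + t^(-23) - t^(-22) + t^(-21) - t^(-20) + t^(-19) + t^(-17):
  (-)t^(-52) = -3.43665e-41
  (+)t^(-51) = -2.06199e-40
  (-)t^(-50) = -1.23719e-39
  (+)t^(-49) = -7.42316e-39
  (-)t^(-48) = -4.4539e-38
  (+)t^(-47) = -2.67234e-37
  (-)t^(-46) = -1.6034e-36
  (+)t^(-45) = -9.62041e-36
  (-)t^(-44) = -5.77225e-35
  (+)t^(-43) = -3.46335e-34
  (-)t^(-42) = -2.07801e-33
  (+)t^(-41) = -1.24681e-32
  (-)t^(-40) = -7.48083e-32
  (+)t^(-39) = -4.4885e-31
  (-)t^(-38) = -2.6931e-30
  (+)t^(-37) = -1.61586e-29
  (-)t^(-36) = -9.69516e-29
  (+)t^(-35) = -5.8171e-28
  (-)t^(-34) = -3.49026e-27
  (+)t^(-33) = -2.09415e-26
  (-)t^(-32) = -1.25649e-25
  (+)t^(-31) = -7.53896e-25
  (-)t^(-30) = -4.52337e-24
  (+)t^(-29) = -2.71402e-23
  (-)t^(-28) = -1.62841e-22
  (+)t^(-27) = -9.77049e-22
  (-)t^(-26) = -5.86229e-21
  (+)t^(-25) = -3.51738e-20
  (-)t^(-24) = -2.11043e-19
  (+)t^(-23) = -1.26626e-18
  (-)t^(-22) = -7.59753e-18
  (+)t^(-21) = -4.55852e-17
  (-)t^(-20) = -2.73511e-16
  (+)t^(-19) = -1.64107e-15
  (+)t^(-17) = -5.90784e-14
Sum = (-3.43665e-41) + (-2.06199e-40) + (-1.23719e-39) + (-7.42316e-39) + (-4.4539e-38) + (-2.67234e-37) + (-1.6034e-36) + (-9.62041e-36) + (-5.77225e-35) + (-3.46335e-34) + (-2.07801e-33) + (-1.24681e-32) + (-7.48083e-32) + (-4.4885e-31) + (-2.6931e-30) + (-1.61586e-29) + (-9.69516e-29) + (-5.8171e-28) + (-3.49026e-27) + (-2.09415e-26) + (-1.25649e-25) + (-7.53896e-25) + (-4.52337e-24) + (-2.71402e-23) + (-1.62841e-22) + (-9.77049e-22) + (-5.86229e-21) + (-3.51738e-20) + (-2.11043e-19) + (-1.26626e-18) + (-7.59753e-18) + (-4.55852e-17) + (-2.73511e-16) + (-1.64107e-15) + (-5.90784e-14)
= -6.10476826e-14
Rounded to 6 significant figures: -6.10477e-14

-6.10477e-14


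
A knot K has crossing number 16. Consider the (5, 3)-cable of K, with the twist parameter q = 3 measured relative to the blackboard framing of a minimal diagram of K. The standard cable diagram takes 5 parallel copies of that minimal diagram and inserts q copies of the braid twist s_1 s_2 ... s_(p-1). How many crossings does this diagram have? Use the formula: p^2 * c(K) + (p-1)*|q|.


Step 1: Each of the c(K) crossings of the companion diagram becomes p*p = p^2 crossings among the p parallel strands, and each of the |q| twists s_1 s_2 ... s_(p-1) adds (p-1) crossings.
  Crossings = p^2 * c(K) + (p-1)*|q|
Step 2: = 5^2 * 16 + (5-1)*3
Step 3: = 25*16 + 4*3
Step 4: = 400 + 12 = 412

412


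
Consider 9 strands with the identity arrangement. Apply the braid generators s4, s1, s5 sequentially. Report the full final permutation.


Starting with identity [1, 2, 3, 4, 5, 6, 7, 8, 9].
Apply generators in sequence:
  After s4: [1, 2, 3, 5, 4, 6, 7, 8, 9]
  After s1: [2, 1, 3, 5, 4, 6, 7, 8, 9]
  After s5: [2, 1, 3, 5, 6, 4, 7, 8, 9]
Final permutation: [2, 1, 3, 5, 6, 4, 7, 8, 9]

[2, 1, 3, 5, 6, 4, 7, 8, 9]


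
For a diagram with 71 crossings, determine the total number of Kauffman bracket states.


Each crossing contributes 2 choices (A-smoothing or B-smoothing).
Total states = 2^71 = 2361183241434822606848

2361183241434822606848


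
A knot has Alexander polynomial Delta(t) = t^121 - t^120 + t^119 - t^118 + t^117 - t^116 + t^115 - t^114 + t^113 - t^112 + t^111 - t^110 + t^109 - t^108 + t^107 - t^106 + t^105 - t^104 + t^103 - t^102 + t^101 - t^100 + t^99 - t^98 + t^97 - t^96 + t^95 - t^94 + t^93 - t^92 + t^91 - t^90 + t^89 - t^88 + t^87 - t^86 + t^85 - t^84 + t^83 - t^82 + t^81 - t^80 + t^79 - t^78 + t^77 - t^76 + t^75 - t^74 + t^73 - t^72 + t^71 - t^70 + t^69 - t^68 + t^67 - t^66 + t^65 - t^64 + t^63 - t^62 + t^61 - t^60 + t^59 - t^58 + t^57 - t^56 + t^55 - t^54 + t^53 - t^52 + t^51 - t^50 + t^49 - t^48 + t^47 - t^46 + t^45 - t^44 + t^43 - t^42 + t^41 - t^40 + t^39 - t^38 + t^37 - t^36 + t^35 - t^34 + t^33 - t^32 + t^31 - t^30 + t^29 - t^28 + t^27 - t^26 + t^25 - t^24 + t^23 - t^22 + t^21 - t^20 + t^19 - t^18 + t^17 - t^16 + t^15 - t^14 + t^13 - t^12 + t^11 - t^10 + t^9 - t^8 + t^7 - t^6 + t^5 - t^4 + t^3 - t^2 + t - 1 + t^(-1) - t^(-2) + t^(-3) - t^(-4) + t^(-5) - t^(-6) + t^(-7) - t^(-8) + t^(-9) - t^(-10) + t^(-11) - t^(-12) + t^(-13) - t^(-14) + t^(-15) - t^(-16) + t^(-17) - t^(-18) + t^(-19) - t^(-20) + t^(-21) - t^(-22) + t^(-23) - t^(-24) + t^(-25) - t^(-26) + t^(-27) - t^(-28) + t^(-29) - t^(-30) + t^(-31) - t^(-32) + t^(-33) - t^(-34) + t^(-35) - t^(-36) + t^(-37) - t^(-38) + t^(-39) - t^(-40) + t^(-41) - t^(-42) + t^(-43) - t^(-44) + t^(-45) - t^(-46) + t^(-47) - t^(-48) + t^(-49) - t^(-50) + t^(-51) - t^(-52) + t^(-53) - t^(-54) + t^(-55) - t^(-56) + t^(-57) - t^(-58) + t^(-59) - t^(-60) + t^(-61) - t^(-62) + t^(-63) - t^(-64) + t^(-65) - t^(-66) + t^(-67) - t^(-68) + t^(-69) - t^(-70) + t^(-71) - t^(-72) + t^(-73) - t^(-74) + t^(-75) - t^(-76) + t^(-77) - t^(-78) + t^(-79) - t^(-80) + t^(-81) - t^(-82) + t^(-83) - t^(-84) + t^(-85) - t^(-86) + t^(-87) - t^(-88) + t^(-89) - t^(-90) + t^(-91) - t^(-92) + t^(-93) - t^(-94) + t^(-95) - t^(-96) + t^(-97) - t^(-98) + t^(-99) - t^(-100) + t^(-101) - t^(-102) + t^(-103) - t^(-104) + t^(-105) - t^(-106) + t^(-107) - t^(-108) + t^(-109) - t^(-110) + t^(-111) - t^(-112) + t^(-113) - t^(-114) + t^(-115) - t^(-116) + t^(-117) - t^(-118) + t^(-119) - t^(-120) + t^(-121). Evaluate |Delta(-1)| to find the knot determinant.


Step 1: The polynomial has 243 terms with alternating signs, exponents from 121 down to -121.
Step 2: Substitute t = -1. The i-th term has coefficient (-1)^i and exponent (m-i),
  so its value is (-1)^i * (-1)^(m-i) = (-1)^m = -1 for every i.
Step 3: All 243 terms equal -1, so Delta(-1) = 243 * (-1) = -243
Step 4: |Delta(-1)| = 243

243


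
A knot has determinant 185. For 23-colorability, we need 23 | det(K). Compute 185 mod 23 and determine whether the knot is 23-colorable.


Step 1: A knot is p-colorable if and only if p divides its determinant.
Step 2: Compute 185 mod 23.
185 = 8 * 23 + 1
Step 3: 185 mod 23 = 1
Step 4: The knot is 23-colorable: no

1


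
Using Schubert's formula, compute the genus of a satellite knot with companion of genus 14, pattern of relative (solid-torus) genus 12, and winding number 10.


Schubert: g(satellite) = g_rel(pattern) + |winding| * g(companion),
where g_rel(pattern) is the genus of the pattern relative to the solid torus.
= 12 + 10 * 14
= 12 + 140 = 152

152


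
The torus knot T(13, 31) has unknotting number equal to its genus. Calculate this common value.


For a torus knot T(p,q), both the unknotting number and genus equal (p-1)(q-1)/2.
= (13-1)(31-1)/2
= 12*30/2
= 360/2 = 180

180


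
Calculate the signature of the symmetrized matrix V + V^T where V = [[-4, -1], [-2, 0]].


Step 1: V + V^T = [[-8, -3], [-3, 0]]
Step 2: trace = -8, det = -9
Step 3: Discriminant = (-8)^2 - 4*(-9) = 100
Step 4: Eigenvalues: 1, -9
Step 5: Signature = (# positive eigenvalues) - (# negative eigenvalues) = 0

0


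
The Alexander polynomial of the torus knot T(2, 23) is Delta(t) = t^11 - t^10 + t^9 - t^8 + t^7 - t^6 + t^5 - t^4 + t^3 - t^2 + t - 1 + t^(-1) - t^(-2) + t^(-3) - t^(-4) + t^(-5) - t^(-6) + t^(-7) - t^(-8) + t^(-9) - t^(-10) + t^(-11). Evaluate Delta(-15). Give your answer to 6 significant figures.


Substituting t = -15 into Delta(t) = t^11 - t^10 + t^9 - t^8 + t^7 - t^6 + t^5 - t^4 + t^3 - t^2 + t - 1 + t^(-1) - t^(-2) + t^(-3) - t^(-4) + t^(-5) - t^(-6) + t^(-7) - t^(-8) + t^(-9) - t^(-10) + t^(-11):
Term values: (-8649755859375) + (-576650390625) + (-38443359375) + (-2562890625) + (-170859375) + (-11390625) + (-759375) + (-50625) + (-3375) + (-225) + (-15) + (-1) + (-0.0666667) + (-0.00444444) + (-0.000296296) + (-1.97531e-05) + (-1.31687e-06) + (-8.77915e-08) + (-5.85277e-09) + (-3.90184e-10) + (-2.60123e-11) + (-1.73415e-12) + (-1.1561e-13)
Sum = -9.267595564e+12
Rounded to 6 significant figures: -9.2676e+12

-9.2676e+12


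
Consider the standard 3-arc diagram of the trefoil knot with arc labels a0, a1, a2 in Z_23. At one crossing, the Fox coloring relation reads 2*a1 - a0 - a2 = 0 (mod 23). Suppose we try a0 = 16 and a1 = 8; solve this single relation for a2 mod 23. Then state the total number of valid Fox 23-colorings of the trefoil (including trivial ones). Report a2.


Step 1: Apply the given crossing relation 2*a1 - a0 - a2 = 0 (mod 23).
  a2 = 2*a1 - a0 mod 23
  a2 = 2*8 - 16 mod 23
  a2 = 16 - 16 mod 23
  a2 = 0 mod 23 = 0
Step 2: The trefoil has determinant 3.
  Number of Fox p-colorings (p prime) is p^2 if p = 3, else p.
  Since 23 does not divide 3, only trivial (constant) colorings exist.
  (So the trial a0 = 16, a1 = 8 with a0 != a1 does NOT extend to a valid coloring of the whole trefoil: the other two crossing relations require 3*(a1 - a0) = 0 (mod 23), which fails.)
  Total colorings = 23
Step 3: a2 = 0, total Fox 23-colorings = 23

0


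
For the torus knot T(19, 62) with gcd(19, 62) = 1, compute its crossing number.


For a torus knot T(p, q) with gcd(p,q)=1,
the crossing number is min(p*(q-1), q*(p-1)).
p*(q-1) = 19*61 = 1159
q*(p-1) = 62*18 = 1116
min(1159, 1116) = 1116

1116


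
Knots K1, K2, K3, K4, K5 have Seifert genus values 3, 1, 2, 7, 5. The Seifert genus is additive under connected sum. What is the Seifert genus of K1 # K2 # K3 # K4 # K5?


The Seifert genus is additive under connected sum.
Seifert genus(K1 # K2 # K3 # K4 # K5) = (3) + (1) + (2) + (7) + (5)
= 18

18


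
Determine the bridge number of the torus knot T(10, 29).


The bridge number of T(p,q) is min(p,q).
min(10, 29) = 10

10


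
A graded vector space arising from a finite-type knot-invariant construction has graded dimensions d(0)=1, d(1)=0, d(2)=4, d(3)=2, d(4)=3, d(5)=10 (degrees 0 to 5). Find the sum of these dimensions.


Total dimension = d(0) + d(1) + ... + d(5)
= 1 + 0 + 4 + 2 + 3 + 10
= 20

20


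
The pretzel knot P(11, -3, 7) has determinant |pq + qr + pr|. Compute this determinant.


Step 1: Compute pq + qr + pr.
pq = 11*(-3) = -33
qr = (-3)*7 = -21
pr = 11*7 = 77
pq + qr + pr = -33 + (-21) + 77 = 23
Step 2: Take absolute value.
det(P(11,-3,7)) = |23| = 23

23


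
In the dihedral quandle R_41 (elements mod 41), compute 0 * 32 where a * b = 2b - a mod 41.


0 * 32 = 2*32 - 0 mod 41
= 64 - 0 mod 41
= 64 mod 41 = 23

23


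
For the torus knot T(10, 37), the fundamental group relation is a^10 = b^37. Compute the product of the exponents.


The relation is a^10 = b^37.
Product of exponents = 10 * 37
= 370

370


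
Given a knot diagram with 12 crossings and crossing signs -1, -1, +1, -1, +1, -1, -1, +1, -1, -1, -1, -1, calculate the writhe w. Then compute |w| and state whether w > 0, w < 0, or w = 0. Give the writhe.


Step 1: Count positive crossings (+1).
Positive crossings: 3
Step 2: Count negative crossings (-1).
Negative crossings: 9
Step 3: Writhe = (positive) - (negative)
w = 3 - 9 = -6
Step 4: |w| = 6, and w is negative

-6


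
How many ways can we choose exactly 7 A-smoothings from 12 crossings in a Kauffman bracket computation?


We choose which 7 of 12 crossings get A-smoothings.
C(12, 7) = 12! / (7! * 5!)
= 792

792


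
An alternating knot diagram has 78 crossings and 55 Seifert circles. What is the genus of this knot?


For alternating knots, g = (c - s + 1)/2.
= (78 - 55 + 1)/2
= 24/2 = 12

12


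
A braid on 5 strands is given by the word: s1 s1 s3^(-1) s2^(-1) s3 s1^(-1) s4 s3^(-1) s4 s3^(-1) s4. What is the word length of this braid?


The word length counts the number of generators (including inverses).
Listing each generator: s1, s1, s3^(-1), s2^(-1), s3, s1^(-1), s4, s3^(-1), s4, s3^(-1), s4
There are 11 generators in this braid word.

11


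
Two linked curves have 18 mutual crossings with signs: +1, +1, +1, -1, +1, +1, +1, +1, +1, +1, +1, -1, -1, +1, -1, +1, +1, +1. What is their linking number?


Step 1: Count positive crossings: 14
Step 2: Count negative crossings: 4
Step 3: Sum of signs = 14 - 4 = 10
Step 4: Linking number = sum/2 = 10/2 = 5

5


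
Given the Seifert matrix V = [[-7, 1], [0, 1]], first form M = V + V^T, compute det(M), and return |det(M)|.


Step 1: Form V + V^T where V = [[-7, 1], [0, 1]]
  V^T = [[-7, 0], [1, 1]]
  V + V^T = [[-14, 1], [1, 2]]
Step 2: det(V + V^T) = (-14)*2 - 1*1
  = -28 - 1 = -29
Step 3: Knot determinant = |det(V + V^T)| = |-29| = 29

29


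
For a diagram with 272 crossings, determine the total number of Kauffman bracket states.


Each crossing contributes 2 choices (A-smoothing or B-smoothing).
Total states = 2^272 = 7588550360256754183279148073529370729071901715047420004889892225542594864082845696

7588550360256754183279148073529370729071901715047420004889892225542594864082845696


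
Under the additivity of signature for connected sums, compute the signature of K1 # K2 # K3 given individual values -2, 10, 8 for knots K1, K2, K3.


The signature is additive under connected sum.
signature(K1 # K2 # K3) = (-2) + (10) + (8)
= 16

16


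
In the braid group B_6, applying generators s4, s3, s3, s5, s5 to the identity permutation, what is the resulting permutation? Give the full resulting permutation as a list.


Starting with identity [1, 2, 3, 4, 5, 6].
Apply generators in sequence:
  After s4: [1, 2, 3, 5, 4, 6]
  After s3: [1, 2, 5, 3, 4, 6]
  After s3: [1, 2, 3, 5, 4, 6]
  After s5: [1, 2, 3, 5, 6, 4]
  After s5: [1, 2, 3, 5, 4, 6]
Final permutation: [1, 2, 3, 5, 4, 6]

[1, 2, 3, 5, 4, 6]


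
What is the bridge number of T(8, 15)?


The bridge number of T(p,q) is min(p,q).
min(8, 15) = 8

8


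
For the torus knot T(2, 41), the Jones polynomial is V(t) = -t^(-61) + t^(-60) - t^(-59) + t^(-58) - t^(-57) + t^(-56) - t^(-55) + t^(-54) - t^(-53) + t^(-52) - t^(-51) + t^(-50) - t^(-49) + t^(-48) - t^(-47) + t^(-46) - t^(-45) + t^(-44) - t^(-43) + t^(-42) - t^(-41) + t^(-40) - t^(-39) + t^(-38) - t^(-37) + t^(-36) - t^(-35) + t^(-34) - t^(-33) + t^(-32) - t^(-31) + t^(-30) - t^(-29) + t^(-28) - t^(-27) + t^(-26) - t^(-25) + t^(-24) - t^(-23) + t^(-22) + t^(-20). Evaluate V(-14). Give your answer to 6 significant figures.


Substituting t = -14 into V(t) = -t^(-61) + t^(-60) - t^(-59) + t^(-58) - t^(-57) + t^(-56) - t^(-55) + t^(-54) - t^(-53) + t^(-52) - t^(-51) + t^(-50) - t^(-49) + t^(-48) - t^(-47) + t^(-46) - t^(-45) + t^(-44) - t^(-43) + t^(-42) - t^(-41) + t^(-40) - t^(-39) + t^(-38) - t^(-37) + t^(-36) - t^(-35) + t^(-34) - t^(-33) + t^(-32) - t^(-31) + t^(-30) - t^(-29) + t^(-28) - t^(-27) + t^(-26) - t^(-25) + t^(-24) - t^(-23) + t^(-22) + t^(-20):
  (-)t^(-61) = 1.21952e-70
  (+)t^(-60) = 1.70733e-69
  (-)t^(-59) = 2.39026e-68
  (+)t^(-58) = 3.34637e-67
  (-)t^(-57) = 4.68492e-66
  (+)t^(-56) = 6.55888e-65
  (-)t^(-55) = 9.18244e-64
  (+)t^(-54) = 1.28554e-62
  (-)t^(-53) = 1.79976e-61
  (+)t^(-52) = 2.51966e-60
  (-)t^(-51) = 3.52753e-59
  (+)t^(-50) = 4.93854e-58
  (-)t^(-49) = 6.91395e-57
  (+)t^(-48) = 9.67953e-56
  (-)t^(-47) = 1.35513e-54
  (+)t^(-46) = 1.89719e-53
  (-)t^(-45) = 2.65606e-52
  (+)t^(-44) = 3.71849e-51
  (-)t^(-43) = 5.20588e-50
  (+)t^(-42) = 7.28824e-49
  (-)t^(-41) = 1.02035e-47
  (+)t^(-40) = 1.42849e-46
  (-)t^(-39) = 1.99989e-45
  (+)t^(-38) = 2.79985e-44
  (-)t^(-37) = 3.91979e-43
  (+)t^(-36) = 5.4877e-42
  (-)t^(-35) = 7.68279e-41
  (+)t^(-34) = 1.07559e-39
  (-)t^(-33) = 1.50583e-38
  (+)t^(-32) = 2.10816e-37
  (-)t^(-31) = 2.95142e-36
  (+)t^(-30) = 4.13199e-35
  (-)t^(-29) = 5.78478e-34
  (+)t^(-28) = 8.09869e-33
  (-)t^(-27) = 1.13382e-31
  (+)t^(-26) = 1.58734e-30
  (-)t^(-25) = 2.22228e-29
  (+)t^(-24) = 3.11119e-28
  (-)t^(-23) = 4.35567e-27
  (+)t^(-22) = 6.09794e-26
  (+)t^(-20) = 1.1952e-23
Sum = (1.21952e-70) + (1.70733e-69) + (2.39026e-68) + (3.34637e-67) + (4.68492e-66) + (6.55888e-65) + (9.18244e-64) + (1.28554e-62) + (1.79976e-61) + (2.51966e-60) + (3.52753e-59) + (4.93854e-58) + (6.91395e-57) + (9.67953e-56) + (1.35513e-54) + (1.89719e-53) + (2.65606e-52) + (3.71849e-51) + (5.20588e-50) + (7.28824e-49) + (1.02035e-47) + (1.42849e-46) + (1.99989e-45) + (2.79985e-44) + (3.91979e-43) + (5.4877e-42) + (7.68279e-41) + (1.07559e-39) + (1.50583e-38) + (2.10816e-37) + (2.95142e-36) + (4.13199e-35) + (5.78478e-34) + (8.09869e-33) + (1.13382e-31) + (1.58734e-30) + (2.22228e-29) + (3.11119e-28) + (4.35567e-27) + (6.09794e-26) + (1.1952e-23)
= 1.201763441e-23
Rounded to 6 significant figures: 1.20176e-23

1.20176e-23


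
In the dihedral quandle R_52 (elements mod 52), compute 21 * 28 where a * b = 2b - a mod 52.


21 * 28 = 2*28 - 21 mod 52
= 56 - 21 mod 52
= 35 mod 52 = 35

35


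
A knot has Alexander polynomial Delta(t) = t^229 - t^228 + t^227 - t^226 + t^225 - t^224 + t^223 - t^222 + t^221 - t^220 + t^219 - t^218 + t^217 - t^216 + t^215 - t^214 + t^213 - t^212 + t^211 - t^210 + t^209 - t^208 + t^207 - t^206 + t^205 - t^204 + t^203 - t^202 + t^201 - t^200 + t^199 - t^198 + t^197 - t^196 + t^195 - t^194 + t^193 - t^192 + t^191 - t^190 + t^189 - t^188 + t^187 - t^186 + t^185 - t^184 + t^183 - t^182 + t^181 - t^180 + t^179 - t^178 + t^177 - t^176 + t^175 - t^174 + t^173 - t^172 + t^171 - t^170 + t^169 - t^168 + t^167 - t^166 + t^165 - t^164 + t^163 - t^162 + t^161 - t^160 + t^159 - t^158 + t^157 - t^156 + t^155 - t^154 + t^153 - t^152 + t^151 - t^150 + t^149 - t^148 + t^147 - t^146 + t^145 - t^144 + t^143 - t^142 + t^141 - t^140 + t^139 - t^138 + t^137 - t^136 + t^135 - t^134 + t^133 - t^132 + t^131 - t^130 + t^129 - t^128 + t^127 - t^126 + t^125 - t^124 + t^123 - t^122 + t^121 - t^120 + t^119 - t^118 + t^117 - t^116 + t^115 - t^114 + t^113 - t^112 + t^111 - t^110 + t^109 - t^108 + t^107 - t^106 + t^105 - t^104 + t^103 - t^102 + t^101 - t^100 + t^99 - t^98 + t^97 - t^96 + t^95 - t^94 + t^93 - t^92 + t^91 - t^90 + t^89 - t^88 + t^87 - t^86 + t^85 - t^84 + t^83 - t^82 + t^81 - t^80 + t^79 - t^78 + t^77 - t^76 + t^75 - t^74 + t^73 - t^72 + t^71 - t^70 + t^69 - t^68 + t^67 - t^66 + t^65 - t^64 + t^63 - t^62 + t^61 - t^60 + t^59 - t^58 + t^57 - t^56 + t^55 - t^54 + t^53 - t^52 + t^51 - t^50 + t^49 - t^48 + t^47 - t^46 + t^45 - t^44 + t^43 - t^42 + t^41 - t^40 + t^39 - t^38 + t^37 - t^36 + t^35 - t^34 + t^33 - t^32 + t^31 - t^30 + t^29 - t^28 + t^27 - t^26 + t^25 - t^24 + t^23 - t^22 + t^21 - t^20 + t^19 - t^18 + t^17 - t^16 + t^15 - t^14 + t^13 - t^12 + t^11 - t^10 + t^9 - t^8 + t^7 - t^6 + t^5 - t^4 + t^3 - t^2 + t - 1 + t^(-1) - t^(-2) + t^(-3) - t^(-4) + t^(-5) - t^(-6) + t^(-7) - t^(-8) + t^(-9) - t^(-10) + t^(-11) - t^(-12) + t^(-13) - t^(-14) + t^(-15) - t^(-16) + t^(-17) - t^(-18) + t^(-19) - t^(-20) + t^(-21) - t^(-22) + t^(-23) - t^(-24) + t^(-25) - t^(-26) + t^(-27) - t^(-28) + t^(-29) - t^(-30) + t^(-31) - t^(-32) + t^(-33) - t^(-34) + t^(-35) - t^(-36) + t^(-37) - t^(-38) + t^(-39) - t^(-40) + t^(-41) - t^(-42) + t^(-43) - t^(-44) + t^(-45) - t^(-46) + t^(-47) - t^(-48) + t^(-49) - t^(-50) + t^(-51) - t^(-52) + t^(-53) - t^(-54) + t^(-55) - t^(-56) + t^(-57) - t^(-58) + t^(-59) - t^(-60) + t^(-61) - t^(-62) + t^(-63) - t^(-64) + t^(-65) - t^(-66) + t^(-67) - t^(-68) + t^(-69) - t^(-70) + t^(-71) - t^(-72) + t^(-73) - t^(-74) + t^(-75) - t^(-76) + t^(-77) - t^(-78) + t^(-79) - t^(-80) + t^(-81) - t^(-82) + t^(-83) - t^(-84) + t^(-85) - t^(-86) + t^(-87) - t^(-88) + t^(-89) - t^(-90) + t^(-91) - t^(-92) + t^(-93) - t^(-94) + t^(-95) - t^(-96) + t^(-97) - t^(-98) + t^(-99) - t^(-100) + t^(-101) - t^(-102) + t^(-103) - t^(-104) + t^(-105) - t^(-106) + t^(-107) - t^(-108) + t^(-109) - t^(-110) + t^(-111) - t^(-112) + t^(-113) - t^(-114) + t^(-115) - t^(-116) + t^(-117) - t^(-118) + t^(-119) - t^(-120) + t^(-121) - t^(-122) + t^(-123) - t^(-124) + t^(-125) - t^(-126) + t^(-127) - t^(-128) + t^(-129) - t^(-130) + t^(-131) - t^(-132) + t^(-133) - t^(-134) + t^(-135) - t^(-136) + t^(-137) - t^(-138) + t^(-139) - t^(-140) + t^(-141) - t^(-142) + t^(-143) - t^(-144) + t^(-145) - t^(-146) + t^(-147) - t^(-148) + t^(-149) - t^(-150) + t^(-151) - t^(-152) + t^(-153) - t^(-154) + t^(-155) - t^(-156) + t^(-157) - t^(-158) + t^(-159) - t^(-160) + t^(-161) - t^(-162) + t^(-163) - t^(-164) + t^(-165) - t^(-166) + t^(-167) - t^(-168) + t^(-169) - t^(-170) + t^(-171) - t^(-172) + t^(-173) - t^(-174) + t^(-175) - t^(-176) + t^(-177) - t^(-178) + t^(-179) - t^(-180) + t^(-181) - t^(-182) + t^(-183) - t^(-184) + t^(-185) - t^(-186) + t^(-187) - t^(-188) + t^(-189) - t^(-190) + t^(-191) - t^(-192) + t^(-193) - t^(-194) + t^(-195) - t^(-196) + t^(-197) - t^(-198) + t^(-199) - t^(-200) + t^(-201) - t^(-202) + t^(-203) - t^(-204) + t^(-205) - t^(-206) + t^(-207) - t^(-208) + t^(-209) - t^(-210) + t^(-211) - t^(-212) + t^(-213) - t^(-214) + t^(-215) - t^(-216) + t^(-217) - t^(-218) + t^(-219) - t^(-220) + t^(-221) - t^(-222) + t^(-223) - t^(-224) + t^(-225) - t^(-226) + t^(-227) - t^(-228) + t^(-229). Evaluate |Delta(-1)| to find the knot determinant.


Step 1: The polynomial has 459 terms with alternating signs, exponents from 229 down to -229.
Step 2: Substitute t = -1. The i-th term has coefficient (-1)^i and exponent (m-i),
  so its value is (-1)^i * (-1)^(m-i) = (-1)^m = -1 for every i.
Step 3: All 459 terms equal -1, so Delta(-1) = 459 * (-1) = -459
Step 4: |Delta(-1)| = 459

459


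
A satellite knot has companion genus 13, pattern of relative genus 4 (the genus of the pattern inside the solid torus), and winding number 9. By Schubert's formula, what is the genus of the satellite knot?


Schubert: g(satellite) = g_rel(pattern) + |winding| * g(companion),
where g_rel(pattern) is the genus of the pattern relative to the solid torus.
= 4 + 9 * 13
= 4 + 117 = 121

121


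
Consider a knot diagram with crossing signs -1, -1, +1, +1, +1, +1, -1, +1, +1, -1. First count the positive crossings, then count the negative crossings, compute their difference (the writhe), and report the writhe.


Step 1: Count positive crossings (+1).
Positive crossings: 6
Step 2: Count negative crossings (-1).
Negative crossings: 4
Step 3: Writhe = (positive) - (negative)
w = 6 - 4 = 2
Step 4: |w| = 2, and w is positive

2


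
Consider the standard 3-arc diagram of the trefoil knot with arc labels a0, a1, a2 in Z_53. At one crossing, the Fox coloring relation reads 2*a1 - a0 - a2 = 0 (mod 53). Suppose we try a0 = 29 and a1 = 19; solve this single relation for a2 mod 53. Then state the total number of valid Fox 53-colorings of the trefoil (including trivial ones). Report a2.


Step 1: Apply the given crossing relation 2*a1 - a0 - a2 = 0 (mod 53).
  a2 = 2*a1 - a0 mod 53
  a2 = 2*19 - 29 mod 53
  a2 = 38 - 29 mod 53
  a2 = 9 mod 53 = 9
Step 2: The trefoil has determinant 3.
  Number of Fox p-colorings (p prime) is p^2 if p = 3, else p.
  Since 53 does not divide 3, only trivial (constant) colorings exist.
  (So the trial a0 = 29, a1 = 19 with a0 != a1 does NOT extend to a valid coloring of the whole trefoil: the other two crossing relations require 3*(a1 - a0) = 0 (mod 53), which fails.)
  Total colorings = 53
Step 3: a2 = 9, total Fox 53-colorings = 53

9


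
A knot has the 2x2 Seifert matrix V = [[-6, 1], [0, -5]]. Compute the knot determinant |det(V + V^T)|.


Step 1: Form V + V^T where V = [[-6, 1], [0, -5]]
  V^T = [[-6, 0], [1, -5]]
  V + V^T = [[-12, 1], [1, -10]]
Step 2: det(V + V^T) = (-12)*(-10) - 1*1
  = 120 - 1 = 119
Step 3: Knot determinant = |det(V + V^T)| = |119| = 119

119


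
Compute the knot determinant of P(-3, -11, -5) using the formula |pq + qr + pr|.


Step 1: Compute pq + qr + pr.
pq = (-3)*(-11) = 33
qr = (-11)*(-5) = 55
pr = (-3)*(-5) = 15
pq + qr + pr = 33 + 55 + 15 = 103
Step 2: Take absolute value.
det(P(-3,-11,-5)) = |103| = 103

103
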